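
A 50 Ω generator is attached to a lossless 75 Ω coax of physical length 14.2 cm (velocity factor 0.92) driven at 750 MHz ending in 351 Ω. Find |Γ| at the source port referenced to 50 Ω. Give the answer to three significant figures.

λ = v/f = 0.92·c / 750 MHz = 0.368 m
βl = 2π·l/λ = 2π × 0.386 = 139°
tan(βl) = -0.872
Z_in = Z_0·(Z_L + jZ_0·tanβl)/(Z_0 + jZ_L·tanβl) = 35 + j77.4 Ω
Γ_s = (Z_in − Z_s)/(Z_in + Z_s) = (-15 + j77.4)/(85 + j77.4), |Γ_s| = 0.686

|Γ| ≈ 0.686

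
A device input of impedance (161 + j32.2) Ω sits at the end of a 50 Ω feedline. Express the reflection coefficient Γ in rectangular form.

Γ = (Z_L − Z_0)/(Z_L + Z_0) = (111 + j32.2)/(211 + j32.2)

Γ ≈ 0.537 + j0.0707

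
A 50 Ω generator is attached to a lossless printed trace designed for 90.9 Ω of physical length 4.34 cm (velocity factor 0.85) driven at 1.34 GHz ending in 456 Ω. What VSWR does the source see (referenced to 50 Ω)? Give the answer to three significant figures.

λ = v/f = 0.85·c / 1.34 GHz = 0.19 m
βl = 2π·l/λ = 2π × 0.228 = 82.1°
tan(βl) = 7.21
Z_in = Z_0·(Z_L + jZ_0·tanβl)/(Z_0 + jZ_L·tanβl) = 18.5 − j12.1 Ω
Γ_s = (Z_in − Z_s)/(Z_in + Z_s) = (-31.5 − j12.1)/(68.5 − j12.1), |Γ_s| = 0.486
VSWR = (1 + |Γ_s|)/(1 − |Γ_s|)

VSWR ≈ 2.89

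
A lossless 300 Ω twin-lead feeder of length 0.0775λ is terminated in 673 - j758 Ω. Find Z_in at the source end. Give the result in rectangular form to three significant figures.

Z_in ≈ 125 − j320 Ω

βl = 2π × 0.0775 = 27.9°
tan(βl) = tan(27.9°) = 0.529
Z_in = Z_0·(Z_L + jZ_0·tanβl)/(Z_0 + jZ_L·tanβl)
     = 300·(673 − j599)/(701 + j356)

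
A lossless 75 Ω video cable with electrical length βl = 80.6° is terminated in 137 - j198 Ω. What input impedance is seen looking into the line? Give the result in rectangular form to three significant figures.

tan(βl) = tan(80.6°) = 6.04
Z_in = Z_0·(Z_L + jZ_0·tanβl)/(Z_0 + jZ_L·tanβl)
     = 75·(137 + j255)/(1270 + j828)

Z_in ≈ 12.6 + j6.87 Ω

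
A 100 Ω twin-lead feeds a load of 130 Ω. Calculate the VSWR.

For a purely resistive load, VSWR = R_L/Z_0 or Z_0/R_L (whichever > 1) = 130/100

VSWR ≈ 1.3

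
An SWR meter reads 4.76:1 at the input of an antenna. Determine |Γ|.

|Γ| ≈ 0.653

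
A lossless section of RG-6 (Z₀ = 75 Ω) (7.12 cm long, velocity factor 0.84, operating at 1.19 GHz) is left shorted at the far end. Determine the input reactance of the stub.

λ = v/f = 0.84·c / 1.19 GHz = 0.212 m
βl = 2π·l/λ = 2π × 0.336 = 121°
tan(βl) = -1.66
For a shorted stub, Z_in = jZ_0·tan(βl)

X_in ≈ -125 Ω (capacitive)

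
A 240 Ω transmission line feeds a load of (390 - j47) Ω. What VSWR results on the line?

Γ = (Z_L − Z_0)/(Z_L + Z_0) = (150 − j47)/(630 − j47)
|Γ| = 157/632 = 0.249
VSWR = (1 + |Γ|)/(1 − |Γ|) = 1.25/0.751

VSWR ≈ 1.66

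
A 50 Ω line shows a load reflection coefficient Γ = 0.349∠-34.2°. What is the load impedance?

Z_L = Z_0·(1 + Γ)/(1 − Γ) = 50·(1.29 − j0.196)/(0.711 + j0.196)

Z_L ≈ 80.6 − j36 Ω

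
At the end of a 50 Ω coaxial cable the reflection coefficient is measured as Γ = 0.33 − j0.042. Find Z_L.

Z_L ≈ 98.7 − j9.32 Ω

Z_L = Z_0·(1 + Γ)/(1 − Γ) = 50·(1.33 − j0.042)/(0.67 + j0.042)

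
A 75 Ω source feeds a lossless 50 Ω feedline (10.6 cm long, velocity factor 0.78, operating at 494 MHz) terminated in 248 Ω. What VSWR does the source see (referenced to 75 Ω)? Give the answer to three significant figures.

VSWR ≈ 7.33

λ = v/f = 0.78·c / 494 MHz = 0.474 m
βl = 2π·l/λ = 2π × 0.224 = 80.6°
tan(βl) = 6.01
Z_in = Z_0·(Z_L + jZ_0·tanβl)/(Z_0 + jZ_L·tanβl) = 10.3 − j7.97 Ω
Γ_s = (Z_in − Z_s)/(Z_in + Z_s) = (-64.7 − j7.97)/(85.3 − j7.97), |Γ_s| = 0.76
VSWR = (1 + |Γ_s|)/(1 − |Γ_s|)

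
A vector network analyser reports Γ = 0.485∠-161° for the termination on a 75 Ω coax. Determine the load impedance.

Z_L = Z_0·(1 + Γ)/(1 − Γ) = 75·(0.541 − j0.158)/(1.46 + j0.158)

Z_L ≈ 26.6 − j11 Ω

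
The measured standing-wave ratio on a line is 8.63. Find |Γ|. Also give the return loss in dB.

|Γ| = (S − 1)/(S + 1) = (8.63 − 1)/(8.63 + 1) = 7.63/9.63
RL = −20·log₁₀|Γ| = −20·log₁₀(0.792)

|Γ| ≈ 0.792; return loss ≈ 2.02 dB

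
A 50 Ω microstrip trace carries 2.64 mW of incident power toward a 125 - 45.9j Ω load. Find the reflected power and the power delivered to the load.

P_reflected ≈ 0.624 mW; P_delivered ≈ 2.02 mW

|Γ| = |(75 − j45.9)/(175 − j45.9)| = 0.486
|Γ|² = 0.236
P_refl = |Γ|²·P_inc = 0.624 mW, P_del = (1 − |Γ|²)·P_inc = 2.02 mW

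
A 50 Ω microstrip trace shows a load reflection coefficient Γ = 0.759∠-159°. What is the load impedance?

Z_L = Z_0·(1 + Γ)/(1 − Γ) = 50·(0.291 − j0.272)/(1.71 + j0.272)

Z_L ≈ 7.08 − j9.09 Ω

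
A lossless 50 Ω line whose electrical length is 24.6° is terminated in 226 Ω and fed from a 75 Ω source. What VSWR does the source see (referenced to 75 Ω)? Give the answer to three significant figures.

VSWR ≈ 3.7

tan(βl) = 0.458
Z_in = Z_0·(Z_L + jZ_0·tanβl)/(Z_0 + jZ_L·tanβl) = 51.8 − j84.2 Ω
Γ_s = (Z_in − Z_s)/(Z_in + Z_s) = (-23.2 − j84.2)/(127 − j84.2), |Γ_s| = 0.574
VSWR = (1 + |Γ_s|)/(1 − |Γ_s|)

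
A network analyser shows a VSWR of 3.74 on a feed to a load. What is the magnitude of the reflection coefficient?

|Γ| ≈ 0.578

|Γ| = (S − 1)/(S + 1) = (3.74 − 1)/(3.74 + 1) = 2.74/4.74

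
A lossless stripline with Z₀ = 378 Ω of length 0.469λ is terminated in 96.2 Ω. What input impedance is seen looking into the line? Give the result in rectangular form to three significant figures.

Z_in ≈ 99.7 − j69.6 Ω

βl = 2π × 0.469 = 169°
tan(βl) = tan(169°) = -0.197
Z_in = Z_0·(Z_L + jZ_0·tanβl)/(Z_0 + jZ_L·tanβl)
     = 378·(96.2 − j74.6)/(378 − j19)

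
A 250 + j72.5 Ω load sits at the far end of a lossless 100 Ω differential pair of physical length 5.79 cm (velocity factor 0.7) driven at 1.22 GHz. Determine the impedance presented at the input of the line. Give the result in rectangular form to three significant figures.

λ = v/f = 0.7·c / 1.22 GHz = 0.172 m
βl = 2π·l/λ = 2π × 0.336 = 121°
tan(βl) = tan(121°) = -1.66
Z_in = Z_0·(Z_L + jZ_0·tanβl)/(Z_0 + jZ_L·tanβl)
     = 100·(250 − j93.3)/(220 − j415)

Z_in ≈ 42.5 + j37.7 Ω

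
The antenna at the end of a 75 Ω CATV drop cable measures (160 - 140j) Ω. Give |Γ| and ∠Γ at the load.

Γ ≈ 0.599 ∠ -28°

Γ = (Z_L − Z_0)/(Z_L + Z_0) = (85 − j140)/(235 − j140)
|Γ| = 164/274 = 0.599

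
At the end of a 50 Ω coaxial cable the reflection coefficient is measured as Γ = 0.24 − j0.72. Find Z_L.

Z_L ≈ 19.3 − j65.7 Ω

Z_L = Z_0·(1 + Γ)/(1 − Γ) = 50·(1.24 − j0.72)/(0.76 + j0.72)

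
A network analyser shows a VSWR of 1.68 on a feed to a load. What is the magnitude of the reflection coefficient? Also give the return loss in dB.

|Γ| = (S − 1)/(S + 1) = (1.68 − 1)/(1.68 + 1) = 0.68/2.68
RL = −20·log₁₀|Γ| = −20·log₁₀(0.254)

|Γ| ≈ 0.254; return loss ≈ 11.9 dB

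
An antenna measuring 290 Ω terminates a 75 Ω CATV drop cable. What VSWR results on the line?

For a purely resistive load, VSWR = R_L/Z_0 or Z_0/R_L (whichever > 1) = 290/75

VSWR ≈ 3.87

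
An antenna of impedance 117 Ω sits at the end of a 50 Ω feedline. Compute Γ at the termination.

Γ = (Z_L − Z_0)/(Z_L + Z_0) = (117 − 50)/(117 + 50) = 67/167

Γ = 0.401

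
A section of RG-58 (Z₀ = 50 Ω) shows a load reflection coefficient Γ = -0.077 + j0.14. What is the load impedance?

Z_L ≈ 41.3 + j11.9 Ω

Z_L = Z_0·(1 + Γ)/(1 − Γ) = 50·(0.923 + j0.14)/(1.08 − j0.14)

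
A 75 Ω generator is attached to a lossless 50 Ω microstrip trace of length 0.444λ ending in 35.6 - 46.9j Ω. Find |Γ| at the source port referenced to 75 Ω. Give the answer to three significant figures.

|Γ| ≈ 0.397

βl = 2π × 0.444 = 160°
tan(βl) = -0.367
Z_in = Z_0·(Z_L + jZ_0·tanβl)/(Z_0 + jZ_L·tanβl) = 81.1 − j67.2 Ω
Γ_s = (Z_in − Z_s)/(Z_in + Z_s) = (6.09 − j67.2)/(156 − j67.2), |Γ_s| = 0.397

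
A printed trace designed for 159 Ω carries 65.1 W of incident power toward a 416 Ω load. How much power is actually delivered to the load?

Γ = (416 − 159)/(416 + 159) = 0.447
|Γ|² = 0.2
P_refl = |Γ|²·P_inc = 13 W, P_del = (1 − |Γ|²)·P_inc = 52.1 W

P_delivered ≈ 52.1 W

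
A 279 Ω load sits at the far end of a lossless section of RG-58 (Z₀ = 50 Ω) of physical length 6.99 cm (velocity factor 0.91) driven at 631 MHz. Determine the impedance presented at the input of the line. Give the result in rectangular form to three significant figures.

λ = v/f = 0.91·c / 631 MHz = 0.433 m
βl = 2π·l/λ = 2π × 0.162 = 58.2°
tan(βl) = tan(58.2°) = 1.61
Z_in = Z_0·(Z_L + jZ_0·tanβl)/(Z_0 + jZ_L·tanβl)
     = 50·(279 + j80.5)/(50 + j449)

Z_in ≈ 12.3 − j29.7 Ω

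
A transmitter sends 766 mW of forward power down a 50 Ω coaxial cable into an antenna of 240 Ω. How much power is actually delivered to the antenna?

P_delivered ≈ 437 mW

Γ = (240 − 50)/(240 + 50) = 0.655
|Γ|² = 0.429
P_refl = |Γ|²·P_inc = 329 mW, P_del = (1 − |Γ|²)·P_inc = 437 mW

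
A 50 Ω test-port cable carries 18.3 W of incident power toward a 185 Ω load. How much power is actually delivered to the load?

P_delivered ≈ 12.3 W

Γ = (185 − 50)/(185 + 50) = 0.574
|Γ|² = 0.33
P_refl = |Γ|²·P_inc = 6.04 W, P_del = (1 − |Γ|²)·P_inc = 12.3 W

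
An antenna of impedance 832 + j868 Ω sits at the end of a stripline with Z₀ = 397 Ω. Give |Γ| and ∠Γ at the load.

Γ ≈ 0.645 ∠ 28.1°

Γ = (Z_L − Z_0)/(Z_L + Z_0) = (435 + j868)/(1229 + j868)
|Γ| = 971/1500 = 0.645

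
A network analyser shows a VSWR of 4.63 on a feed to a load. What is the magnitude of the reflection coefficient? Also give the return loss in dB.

|Γ| = (S − 1)/(S + 1) = (4.63 − 1)/(4.63 + 1) = 3.63/5.63
RL = −20·log₁₀|Γ| = −20·log₁₀(0.645)

|Γ| ≈ 0.645; return loss ≈ 3.81 dB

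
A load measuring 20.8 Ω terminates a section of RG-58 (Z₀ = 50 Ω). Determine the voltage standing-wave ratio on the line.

VSWR ≈ 2.4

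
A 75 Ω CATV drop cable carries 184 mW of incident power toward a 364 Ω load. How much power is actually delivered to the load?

Γ = (364 − 75)/(364 + 75) = 0.658
|Γ|² = 0.433
P_refl = |Γ|²·P_inc = 79.7 mW, P_del = (1 − |Γ|²)·P_inc = 104 mW

P_delivered ≈ 104 mW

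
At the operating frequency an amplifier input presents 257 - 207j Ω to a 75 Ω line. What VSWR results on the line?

VSWR ≈ 5.77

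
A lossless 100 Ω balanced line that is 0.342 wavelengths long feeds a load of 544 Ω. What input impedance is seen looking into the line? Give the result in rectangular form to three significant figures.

βl = 2π × 0.342 = 123°
tan(βl) = tan(123°) = -1.53
Z_in = Z_0·(Z_L + jZ_0·tanβl)/(Z_0 + jZ_L·tanβl)
     = 100·(544 − j153)/(100 − j834)

Z_in ≈ 25.8 + j62.1 Ω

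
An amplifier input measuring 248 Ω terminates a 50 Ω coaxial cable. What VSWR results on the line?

VSWR ≈ 4.96

Γ = (248 − 50)/(248 + 50) = 0.664
VSWR = (1 + 0.664)/(1 − 0.664)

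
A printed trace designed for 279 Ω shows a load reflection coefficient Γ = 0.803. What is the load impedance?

Z_L ≈ 2550 Ω

Z_L = Z_0·(1 + Γ)/(1 − Γ) = 279·(1.8)/(0.197)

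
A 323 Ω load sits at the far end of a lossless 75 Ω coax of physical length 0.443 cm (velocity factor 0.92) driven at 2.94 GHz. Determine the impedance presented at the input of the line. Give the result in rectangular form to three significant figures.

λ = v/f = 0.92·c / 2.94 GHz = 0.0939 m
βl = 2π·l/λ = 2π × 0.0472 = 17°
tan(βl) = tan(17°) = 0.306
Z_in = Z_0·(Z_L + jZ_0·tanβl)/(Z_0 + jZ_L·tanβl)
     = 75·(323 + j22.9)/(75 + j98.7)

Z_in ≈ 129 − j147 Ω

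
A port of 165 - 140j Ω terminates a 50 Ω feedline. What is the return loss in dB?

RL ≈ 3.02 dB

Γ = (115 − j140)/(215 − j140), |Γ| = 0.706
RL = −20·log₁₀|Γ| = −20·log₁₀(0.706)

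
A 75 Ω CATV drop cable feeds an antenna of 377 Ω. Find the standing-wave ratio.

VSWR ≈ 5.03

Γ = (377 − 75)/(377 + 75) = 0.668
VSWR = (1 + 0.668)/(1 − 0.668)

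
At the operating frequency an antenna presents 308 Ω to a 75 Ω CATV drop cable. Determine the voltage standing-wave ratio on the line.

Γ = (308 − 75)/(308 + 75) = 0.608
VSWR = (1 + 0.608)/(1 − 0.608)

VSWR ≈ 4.11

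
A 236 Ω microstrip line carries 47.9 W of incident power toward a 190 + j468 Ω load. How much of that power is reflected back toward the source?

|Γ| = |(-46 + j468)/(426 + j468)| = 0.743
|Γ|² = 0.552
P_refl = |Γ|²·P_inc = 26.4 W, P_del = (1 − |Γ|²)·P_inc = 21.5 W

P_reflected ≈ 26.4 W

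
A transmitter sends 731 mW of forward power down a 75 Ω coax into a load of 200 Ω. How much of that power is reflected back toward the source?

Γ = (200 − 75)/(200 + 75) = 0.455
|Γ|² = 0.207
P_refl = |Γ|²·P_inc = 151 mW, P_del = (1 − |Γ|²)·P_inc = 580 mW

P_reflected ≈ 151 mW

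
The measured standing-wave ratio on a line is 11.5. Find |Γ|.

|Γ| ≈ 0.84

|Γ| = (S − 1)/(S + 1) = (11.5 − 1)/(11.5 + 1) = 10.5/12.5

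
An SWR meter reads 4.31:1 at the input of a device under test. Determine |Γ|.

|Γ| = (S − 1)/(S + 1) = (4.31 − 1)/(4.31 + 1) = 3.31/5.31

|Γ| ≈ 0.623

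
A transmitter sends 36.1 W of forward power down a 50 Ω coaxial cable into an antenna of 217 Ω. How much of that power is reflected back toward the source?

Γ = (217 − 50)/(217 + 50) = 0.625
|Γ|² = 0.391
P_refl = |Γ|²·P_inc = 14.1 W, P_del = (1 − |Γ|²)·P_inc = 22 W

P_reflected ≈ 14.1 W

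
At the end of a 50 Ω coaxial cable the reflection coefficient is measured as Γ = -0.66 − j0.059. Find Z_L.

Z_L ≈ 10.2 − j2.14 Ω

Z_L = Z_0·(1 + Γ)/(1 − Γ) = 50·(0.34 − j0.059)/(1.66 + j0.059)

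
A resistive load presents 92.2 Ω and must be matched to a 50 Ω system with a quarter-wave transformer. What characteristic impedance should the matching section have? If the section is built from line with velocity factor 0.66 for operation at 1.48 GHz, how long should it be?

Z_qwt ≈ 67.9 Ω; length ≈ 3.34 cm

Z_qwt = √(Z_0·R_L) = √(50 × 92.2) = √4610
λ = 0.66·c/f = 0.134 m, so l = λ/4 = 0.0334 m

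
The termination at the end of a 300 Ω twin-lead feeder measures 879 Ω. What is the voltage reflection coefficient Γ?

Γ = (Z_L − Z_0)/(Z_L + Z_0) = (879 − 300)/(879 + 300) = 579/1179

Γ = 0.491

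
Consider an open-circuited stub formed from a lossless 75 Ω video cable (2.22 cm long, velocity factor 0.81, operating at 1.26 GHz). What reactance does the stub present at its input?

X_in ≈ -85 Ω (capacitive)

λ = v/f = 0.81·c / 1.26 GHz = 0.193 m
βl = 2π·l/λ = 2π × 0.115 = 41.4°
tan(βl) = 0.883
For an open-circuited stub, Z_in = −jZ_0·cot(βl) = −jZ_0/tan(βl)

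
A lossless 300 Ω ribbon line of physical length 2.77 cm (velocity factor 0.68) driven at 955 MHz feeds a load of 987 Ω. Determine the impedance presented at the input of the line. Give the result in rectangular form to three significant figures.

Z_in ≈ 159 − j237 Ω

λ = v/f = 0.68·c / 955 MHz = 0.214 m
βl = 2π·l/λ = 2π × 0.13 = 46.7°
tan(βl) = tan(46.7°) = 1.06
Z_in = Z_0·(Z_L + jZ_0·tanβl)/(Z_0 + jZ_L·tanβl)
     = 300·(987 + j318)/(300 + j1050)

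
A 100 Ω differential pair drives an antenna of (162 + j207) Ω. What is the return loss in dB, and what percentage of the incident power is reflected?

RL ≈ 3.78 dB; 41.9% of incident power reflected

Γ = (62 + j207)/(262 + j207), |Γ| = 0.647
RL = −20·log₁₀(0.647) = 3.78 dB
P_refl/P_inc = |Γ|² = 0.419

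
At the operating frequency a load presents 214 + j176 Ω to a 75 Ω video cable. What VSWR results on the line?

VSWR ≈ 4.93

Γ = (Z_L − Z_0)/(Z_L + Z_0) = (139 + j176)/(289 + j176)
|Γ| = 224/338 = 0.663
VSWR = (1 + |Γ|)/(1 − |Γ|) = 1.66/0.337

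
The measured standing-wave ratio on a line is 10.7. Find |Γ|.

|Γ| = (S − 1)/(S + 1) = (10.7 − 1)/(10.7 + 1) = 9.7/11.7

|Γ| ≈ 0.829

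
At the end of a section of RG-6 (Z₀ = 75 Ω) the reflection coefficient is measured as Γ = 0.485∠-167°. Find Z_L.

Z_L ≈ 26.3 − j7.51 Ω

Z_L = Z_0·(1 + Γ)/(1 − Γ) = 75·(0.527 − j0.109)/(1.47 + j0.109)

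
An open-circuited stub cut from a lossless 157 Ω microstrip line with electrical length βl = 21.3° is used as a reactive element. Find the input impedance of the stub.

Z_in ≈ −j403 Ω

tan(βl) = 0.39
For an open-circuited stub, Z_in = −jZ_0·cot(βl) = −jZ_0/tan(βl)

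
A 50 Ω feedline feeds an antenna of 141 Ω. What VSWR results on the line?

VSWR ≈ 2.82

For a purely resistive load, VSWR = R_L/Z_0 or Z_0/R_L (whichever > 1) = 141/50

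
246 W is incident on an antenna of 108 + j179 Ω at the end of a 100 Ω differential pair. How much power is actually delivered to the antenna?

P_delivered ≈ 141 W

|Γ| = |(8 + j179)/(208 + j179)| = 0.653
|Γ|² = 0.426
P_refl = |Γ|²·P_inc = 105 W, P_del = (1 − |Γ|²)·P_inc = 141 W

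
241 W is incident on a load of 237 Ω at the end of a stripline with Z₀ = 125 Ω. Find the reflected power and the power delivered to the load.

Γ = (237 − 125)/(237 + 125) = 0.309
|Γ|² = 0.0957
P_refl = |Γ|²·P_inc = 23.1 W, P_del = (1 − |Γ|²)·P_inc = 218 W

P_reflected ≈ 23.1 W; P_delivered ≈ 218 W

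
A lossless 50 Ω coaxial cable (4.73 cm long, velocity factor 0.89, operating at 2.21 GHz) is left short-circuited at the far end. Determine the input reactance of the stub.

λ = v/f = 0.89·c / 2.21 GHz = 0.121 m
βl = 2π·l/λ = 2π × 0.392 = 141°
tan(βl) = -0.811
For a short-circuited stub, Z_in = jZ_0·tan(βl)

X_in ≈ -40.6 Ω (capacitive)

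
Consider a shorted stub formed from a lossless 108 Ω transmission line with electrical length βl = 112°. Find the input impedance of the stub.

tan(βl) = -2.48
For a shorted stub, Z_in = jZ_0·tan(βl)

Z_in ≈ −j267 Ω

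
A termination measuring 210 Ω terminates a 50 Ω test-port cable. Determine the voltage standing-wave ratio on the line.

For a purely resistive load, VSWR = R_L/Z_0 or Z_0/R_L (whichever > 1) = 210/50

VSWR ≈ 4.2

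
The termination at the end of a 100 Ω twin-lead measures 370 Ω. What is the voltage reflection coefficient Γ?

Γ = 0.574

Γ = (Z_L − Z_0)/(Z_L + Z_0) = (370 − 100)/(370 + 100) = 270/470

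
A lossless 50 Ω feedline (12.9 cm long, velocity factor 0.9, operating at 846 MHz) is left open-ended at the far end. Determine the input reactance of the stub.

X_in ≈ 72.8 Ω (inductive)

λ = v/f = 0.9·c / 846 MHz = 0.319 m
βl = 2π·l/λ = 2π × 0.404 = 146°
tan(βl) = -0.687
For an open-ended stub, Z_in = −jZ_0·cot(βl) = −jZ_0/tan(βl)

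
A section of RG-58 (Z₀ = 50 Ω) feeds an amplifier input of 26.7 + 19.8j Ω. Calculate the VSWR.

VSWR ≈ 2.26

Γ = (Z_L − Z_0)/(Z_L + Z_0) = (-23.3 + j19.8)/(76.7 + j19.8)
|Γ| = 30.6/79.2 = 0.386
VSWR = (1 + |Γ|)/(1 − |Γ|) = 1.39/0.614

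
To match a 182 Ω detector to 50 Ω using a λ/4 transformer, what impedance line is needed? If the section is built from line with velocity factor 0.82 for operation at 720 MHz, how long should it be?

Z_qwt = √(Z_0·R_L) = √(50 × 182) = √9100
λ = 0.82·c/f = 0.342 m, so l = λ/4 = 0.0854 m

Z_qwt ≈ 95.4 Ω; length ≈ 8.54 cm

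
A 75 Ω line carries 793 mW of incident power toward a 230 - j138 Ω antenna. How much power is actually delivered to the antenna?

|Γ| = |(155 − j138)/(305 − j138)| = 0.62
|Γ|² = 0.384
P_refl = |Γ|²·P_inc = 305 mW, P_del = (1 − |Γ|²)·P_inc = 488 mW

P_delivered ≈ 488 mW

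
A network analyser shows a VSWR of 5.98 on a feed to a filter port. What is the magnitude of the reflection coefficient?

|Γ| = (S − 1)/(S + 1) = (5.98 − 1)/(5.98 + 1) = 4.98/6.98

|Γ| ≈ 0.713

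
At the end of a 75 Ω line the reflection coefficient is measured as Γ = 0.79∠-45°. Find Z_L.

Z_L ≈ 55.6 − j165 Ω

Z_L = Z_0·(1 + Γ)/(1 − Γ) = 75·(1.56 − j0.559)/(0.441 + j0.559)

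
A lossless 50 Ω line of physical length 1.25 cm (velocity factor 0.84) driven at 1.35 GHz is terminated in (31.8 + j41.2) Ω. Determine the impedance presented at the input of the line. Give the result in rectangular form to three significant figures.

λ = v/f = 0.84·c / 1.35 GHz = 0.187 m
βl = 2π·l/λ = 2π × 0.067 = 24.1°
tan(βl) = tan(24.1°) = 0.447
Z_in = Z_0·(Z_L + jZ_0·tanβl)/(Z_0 + jZ_L·tanβl)
     = 50·(31.8 + j63.6)/(31.6 + j14.2)

Z_in ≈ 79.6 + j64.8 Ω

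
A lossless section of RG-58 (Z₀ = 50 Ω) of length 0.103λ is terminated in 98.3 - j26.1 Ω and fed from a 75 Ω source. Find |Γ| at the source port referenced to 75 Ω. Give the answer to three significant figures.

|Γ| ≈ 0.421

βl = 2π × 0.103 = 37.1°
tan(βl) = 0.756
Z_in = Z_0·(Z_L + jZ_0·tanβl)/(Z_0 + jZ_L·tanβl) = 37.2 − j31.2 Ω
Γ_s = (Z_in − Z_s)/(Z_in + Z_s) = (-37.8 − j31.2)/(112 − j31.2), |Γ_s| = 0.421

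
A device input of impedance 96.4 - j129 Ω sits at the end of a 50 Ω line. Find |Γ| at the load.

|Γ| ≈ 0.703

Γ = (Z_L − Z_0)/(Z_L + Z_0) = (46.4 − j129)/(146.4 − j129)
|Γ| = 137/195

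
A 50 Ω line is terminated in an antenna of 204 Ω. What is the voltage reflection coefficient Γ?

Γ = (Z_L − Z_0)/(Z_L + Z_0) = (204 − 50)/(204 + 50) = 154/254

Γ = 0.606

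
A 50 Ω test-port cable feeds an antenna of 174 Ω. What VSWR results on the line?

For a purely resistive load, VSWR = R_L/Z_0 or Z_0/R_L (whichever > 1) = 174/50

VSWR ≈ 3.48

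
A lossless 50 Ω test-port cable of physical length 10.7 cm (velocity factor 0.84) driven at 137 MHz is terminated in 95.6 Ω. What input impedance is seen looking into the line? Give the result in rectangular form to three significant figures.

λ = v/f = 0.84·c / 137 MHz = 1.84 m
βl = 2π·l/λ = 2π × 0.0582 = 20.9°
tan(βl) = tan(20.9°) = 0.383
Z_in = Z_0·(Z_L + jZ_0·tanβl)/(Z_0 + jZ_L·tanβl)
     = 50·(95.6 + j19.1)/(50 + j36.6)

Z_in ≈ 71.4 − j33.1 Ω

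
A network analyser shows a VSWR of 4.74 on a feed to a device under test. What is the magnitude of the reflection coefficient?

|Γ| = (S − 1)/(S + 1) = (4.74 − 1)/(4.74 + 1) = 3.74/5.74

|Γ| ≈ 0.652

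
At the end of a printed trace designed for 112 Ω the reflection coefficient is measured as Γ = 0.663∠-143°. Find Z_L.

Z_L = Z_0·(1 + Γ)/(1 − Γ) = 112·(0.471 − j0.399)/(1.53 + j0.399)

Z_L ≈ 25.1 − j35.8 Ω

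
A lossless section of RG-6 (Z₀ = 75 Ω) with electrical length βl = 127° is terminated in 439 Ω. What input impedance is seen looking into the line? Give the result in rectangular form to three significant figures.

Z_in ≈ 19.8 + j54 Ω

tan(βl) = tan(127°) = -1.33
Z_in = Z_0·(Z_L + jZ_0·tanβl)/(Z_0 + jZ_L·tanβl)
     = 75·(439 − j99.5)/(75 − j583)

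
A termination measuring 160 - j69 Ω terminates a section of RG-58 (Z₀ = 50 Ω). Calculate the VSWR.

VSWR ≈ 3.85

Γ = (Z_L − Z_0)/(Z_L + Z_0) = (110 − j69)/(210 − j69)
|Γ| = 130/221 = 0.587
VSWR = (1 + |Γ|)/(1 − |Γ|) = 1.59/0.413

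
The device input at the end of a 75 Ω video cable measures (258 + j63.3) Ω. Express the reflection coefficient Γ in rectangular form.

Γ = (Z_L − Z_0)/(Z_L + Z_0) = (183 + j63.3)/(333 + j63.3)

Γ ≈ 0.565 + j0.0826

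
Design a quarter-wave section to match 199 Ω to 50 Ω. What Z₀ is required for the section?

Z_qwt ≈ 99.7 Ω

Z_qwt = √(Z_0·R_L) = √(50 × 199) = √9950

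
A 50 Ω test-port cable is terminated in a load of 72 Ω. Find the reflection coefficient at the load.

Γ = 0.18

Γ = (Z_L − Z_0)/(Z_L + Z_0) = (72 − 50)/(72 + 50) = 22/122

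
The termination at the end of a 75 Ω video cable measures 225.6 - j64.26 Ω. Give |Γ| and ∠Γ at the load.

Γ ≈ 0.533 ∠ -11°

Γ = (Z_L − Z_0)/(Z_L + Z_0) = (150.6 − j64.26)/(300.6 − j64.26)
|Γ| = 164/307 = 0.533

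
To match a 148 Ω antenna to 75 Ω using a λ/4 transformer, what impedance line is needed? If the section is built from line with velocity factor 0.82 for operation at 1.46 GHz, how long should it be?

Z_qwt ≈ 105 Ω; length ≈ 4.21 cm

Z_qwt = √(Z_0·R_L) = √(75 × 148) = √11100
λ = 0.82·c/f = 0.168 m, so l = λ/4 = 0.0421 m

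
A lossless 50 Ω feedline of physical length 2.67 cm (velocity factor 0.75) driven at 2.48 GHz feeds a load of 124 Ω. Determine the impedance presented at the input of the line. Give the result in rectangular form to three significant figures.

λ = v/f = 0.75·c / 2.48 GHz = 0.0907 m
βl = 2π·l/λ = 2π × 0.294 = 106°
tan(βl) = tan(106°) = -3.5
Z_in = Z_0·(Z_L + jZ_0·tanβl)/(Z_0 + jZ_L·tanβl)
     = 50·(124 − j175)/(50 − j434)

Z_in ≈ 21.5 + j11.8 Ω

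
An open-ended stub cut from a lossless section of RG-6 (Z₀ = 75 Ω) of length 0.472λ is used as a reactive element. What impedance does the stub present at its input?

βl = 2π × 0.472 = 170°
tan(βl) = -0.178
For an open-ended stub, Z_in = −jZ_0·cot(βl) = −jZ_0/tan(βl)

Z_in ≈ +j422 Ω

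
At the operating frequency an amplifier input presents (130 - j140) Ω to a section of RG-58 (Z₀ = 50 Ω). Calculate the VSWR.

VSWR ≈ 5.83

Γ = (Z_L − Z_0)/(Z_L + Z_0) = (80 − j140)/(180 − j140)
|Γ| = 161/228 = 0.707
VSWR = (1 + |Γ|)/(1 − |Γ|) = 1.71/0.293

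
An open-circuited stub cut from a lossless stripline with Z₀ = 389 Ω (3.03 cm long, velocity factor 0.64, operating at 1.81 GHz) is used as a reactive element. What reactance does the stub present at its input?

λ = v/f = 0.64·c / 1.81 GHz = 0.106 m
βl = 2π·l/λ = 2π × 0.286 = 103°
tan(βl) = -4.39
For an open-circuited stub, Z_in = −jZ_0·cot(βl) = −jZ_0/tan(βl)

X_in ≈ 88.6 Ω (inductive)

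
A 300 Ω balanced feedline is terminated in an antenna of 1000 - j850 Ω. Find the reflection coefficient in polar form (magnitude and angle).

Γ ≈ 0.709 ∠ -17.3°

Γ = (Z_L − Z_0)/(Z_L + Z_0) = (700 − j850)/(1300 − j850)
|Γ| = 1100/1550 = 0.709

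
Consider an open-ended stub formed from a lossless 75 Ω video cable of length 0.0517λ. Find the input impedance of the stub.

βl = 2π × 0.0517 = 18.6°
tan(βl) = 0.337
For an open-ended stub, Z_in = −jZ_0·cot(βl) = −jZ_0/tan(βl)

Z_in ≈ −j223 Ω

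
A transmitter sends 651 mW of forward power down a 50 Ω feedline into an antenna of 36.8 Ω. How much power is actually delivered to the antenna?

Γ = (36.8 − 50)/(36.8 + 50) = -0.152
|Γ|² = 0.0231
P_refl = |Γ|²·P_inc = 15.1 mW, P_del = (1 − |Γ|²)·P_inc = 636 mW

P_delivered ≈ 636 mW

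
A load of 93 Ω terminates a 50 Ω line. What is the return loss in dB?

Γ = (93 − 50)/(93 + 50) = 0.301
RL = −20·log₁₀|Γ| = −20·log₁₀(0.301)

RL ≈ 10.4 dB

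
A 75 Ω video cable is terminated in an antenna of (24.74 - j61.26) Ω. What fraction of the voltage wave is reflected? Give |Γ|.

|Γ| ≈ 0.677

Γ = (Z_L − Z_0)/(Z_L + Z_0) = (-50.26 − j61.26)/(99.74 − j61.26)
|Γ| = 79.2/117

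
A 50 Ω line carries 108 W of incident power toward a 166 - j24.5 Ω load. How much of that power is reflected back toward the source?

|Γ| = |(116 − j24.5)/(216 − j24.5)| = 0.545
|Γ|² = 0.297
P_refl = |Γ|²·P_inc = 32.1 W, P_del = (1 − |Γ|²)·P_inc = 75.9 W

P_reflected ≈ 32.1 W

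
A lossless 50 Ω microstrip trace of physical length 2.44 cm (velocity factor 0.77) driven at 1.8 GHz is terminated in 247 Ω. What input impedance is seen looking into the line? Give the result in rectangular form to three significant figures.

λ = v/f = 0.77·c / 1.8 GHz = 0.128 m
βl = 2π·l/λ = 2π × 0.19 = 68.4°
tan(βl) = tan(68.4°) = 2.53
Z_in = Z_0·(Z_L + jZ_0·tanβl)/(Z_0 + jZ_L·tanβl)
     = 50·(247 + j127)/(50 + j625)

Z_in ≈ 11.6 − j18.8 Ω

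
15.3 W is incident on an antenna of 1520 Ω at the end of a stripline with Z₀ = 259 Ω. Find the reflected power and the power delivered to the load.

Γ = (1520 − 259)/(1520 + 259) = 0.709
|Γ|² = 0.502
P_refl = |Γ|²·P_inc = 7.69 W, P_del = (1 − |Γ|²)·P_inc = 7.61 W

P_reflected ≈ 7.69 W; P_delivered ≈ 7.61 W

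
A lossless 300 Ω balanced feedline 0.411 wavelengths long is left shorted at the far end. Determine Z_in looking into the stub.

βl = 2π × 0.411 = 148°
tan(βl) = -0.626
For a shorted stub, Z_in = jZ_0·tan(βl)

Z_in ≈ −j188 Ω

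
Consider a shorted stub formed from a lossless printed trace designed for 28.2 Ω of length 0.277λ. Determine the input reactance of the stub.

X_in ≈ -165 Ω (capacitive)

βl = 2π × 0.277 = 99.7°
tan(βl) = -5.84
For a shorted stub, Z_in = jZ_0·tan(βl)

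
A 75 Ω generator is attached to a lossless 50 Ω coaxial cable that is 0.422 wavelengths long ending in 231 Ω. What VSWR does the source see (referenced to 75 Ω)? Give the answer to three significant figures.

VSWR ≈ 3.97

βl = 2π × 0.422 = 152°
tan(βl) = -0.534
Z_in = Z_0·(Z_L + jZ_0·tanβl)/(Z_0 + jZ_L·tanβl) = 41.9 + j76.7 Ω
Γ_s = (Z_in − Z_s)/(Z_in + Z_s) = (-33.1 + j76.7)/(117 + j76.7), |Γ_s| = 0.597
VSWR = (1 + |Γ_s|)/(1 − |Γ_s|)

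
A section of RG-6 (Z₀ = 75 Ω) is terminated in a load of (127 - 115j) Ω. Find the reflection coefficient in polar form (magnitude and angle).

Γ = (Z_L − Z_0)/(Z_L + Z_0) = (52 − j115)/(202 − j115)
|Γ| = 126/232 = 0.543

Γ ≈ 0.543 ∠ -36°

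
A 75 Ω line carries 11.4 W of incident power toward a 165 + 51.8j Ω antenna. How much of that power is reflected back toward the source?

P_reflected ≈ 2.04 W

|Γ| = |(90 + j51.8)/(240 + j51.8)| = 0.423
|Γ|² = 0.179
P_refl = |Γ|²·P_inc = 2.04 W, P_del = (1 − |Γ|²)·P_inc = 9.36 W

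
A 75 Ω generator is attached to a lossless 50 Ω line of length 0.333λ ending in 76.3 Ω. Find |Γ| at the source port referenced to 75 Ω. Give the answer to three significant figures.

|Γ| ≈ 0.347

βl = 2π × 0.333 = 120°
tan(βl) = -1.74
Z_in = Z_0·(Z_L + jZ_0·tanβl)/(Z_0 + jZ_L·tanβl) = 38.2 + j14.4 Ω
Γ_s = (Z_in − Z_s)/(Z_in + Z_s) = (-36.8 + j14.4)/(113 + j14.4), |Γ_s| = 0.347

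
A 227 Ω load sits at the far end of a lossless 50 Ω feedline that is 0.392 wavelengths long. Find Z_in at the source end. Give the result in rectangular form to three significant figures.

βl = 2π × 0.392 = 141°
tan(βl) = tan(141°) = -0.806
Z_in = Z_0·(Z_L + jZ_0·tanβl)/(Z_0 + jZ_L·tanβl)
     = 50·(227 − j40.3)/(50 − j183)

Z_in ≈ 26 + j54.9 Ω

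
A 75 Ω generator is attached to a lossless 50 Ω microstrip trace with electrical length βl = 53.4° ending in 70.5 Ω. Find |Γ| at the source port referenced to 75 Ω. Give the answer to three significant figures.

tan(βl) = 1.35
Z_in = Z_0·(Z_L + jZ_0·tanβl)/(Z_0 + jZ_L·tanβl) = 43.1 − j14.4 Ω
Γ_s = (Z_in − Z_s)/(Z_in + Z_s) = (-31.9 − j14.4)/(118 − j14.4), |Γ_s| = 0.295

|Γ| ≈ 0.295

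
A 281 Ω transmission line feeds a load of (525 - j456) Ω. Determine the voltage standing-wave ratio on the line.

VSWR ≈ 3.53

Γ = (Z_L − Z_0)/(Z_L + Z_0) = (244 − j456)/(806 − j456)
|Γ| = 517/926 = 0.558
VSWR = (1 + |Γ|)/(1 − |Γ|) = 1.56/0.442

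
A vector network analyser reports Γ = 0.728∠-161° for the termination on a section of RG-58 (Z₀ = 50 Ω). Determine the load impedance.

Z_L = Z_0·(1 + Γ)/(1 − Γ) = 50·(0.312 − j0.237)/(1.69 + j0.237)

Z_L ≈ 8.09 − j8.15 Ω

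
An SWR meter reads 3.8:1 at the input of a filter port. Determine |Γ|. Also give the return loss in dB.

|Γ| = (S − 1)/(S + 1) = (3.8 − 1)/(3.8 + 1) = 2.8/4.8
RL = −20·log₁₀|Γ| = −20·log₁₀(0.583)

|Γ| ≈ 0.583; return loss ≈ 4.68 dB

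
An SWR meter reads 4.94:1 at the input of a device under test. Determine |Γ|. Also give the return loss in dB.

|Γ| ≈ 0.663; return loss ≈ 3.57 dB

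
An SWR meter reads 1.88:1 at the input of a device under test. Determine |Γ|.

|Γ| = (S − 1)/(S + 1) = (1.88 − 1)/(1.88 + 1) = 0.88/2.88

|Γ| ≈ 0.306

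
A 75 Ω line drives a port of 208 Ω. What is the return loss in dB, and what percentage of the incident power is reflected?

RL ≈ 6.56 dB; 22.1% of incident power reflected

Γ = (208 − 75)/(208 + 75) = 0.47
RL = −20·log₁₀(0.47) = 6.56 dB
P_refl/P_inc = |Γ|² = 0.221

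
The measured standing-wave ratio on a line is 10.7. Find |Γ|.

|Γ| ≈ 0.829

|Γ| = (S − 1)/(S + 1) = (10.7 − 1)/(10.7 + 1) = 9.7/11.7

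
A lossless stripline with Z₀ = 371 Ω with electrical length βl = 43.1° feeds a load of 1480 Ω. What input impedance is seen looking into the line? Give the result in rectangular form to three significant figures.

tan(βl) = tan(43.1°) = 0.936
Z_in = Z_0·(Z_L + jZ_0·tanβl)/(Z_0 + jZ_L·tanβl)
     = 371·(1480 + j347)/(371 + j1380)

Z_in ≈ 186 − j347 Ω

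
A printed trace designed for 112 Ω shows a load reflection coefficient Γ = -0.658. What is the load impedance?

Z_L ≈ 23.1 Ω

Z_L = Z_0·(1 + Γ)/(1 − Γ) = 112·(0.342)/(1.66)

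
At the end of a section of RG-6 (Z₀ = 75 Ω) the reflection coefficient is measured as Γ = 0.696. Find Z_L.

Z_L ≈ 418 Ω

Z_L = Z_0·(1 + Γ)/(1 − Γ) = 75·(1.7)/(0.304)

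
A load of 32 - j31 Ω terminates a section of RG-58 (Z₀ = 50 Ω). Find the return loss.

Γ = (-18 − j31)/(82 − j31), |Γ| = 0.409
RL = −20·log₁₀|Γ| = −20·log₁₀(0.409)

RL ≈ 7.77 dB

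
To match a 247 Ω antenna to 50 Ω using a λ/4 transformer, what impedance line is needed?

Z_qwt ≈ 111 Ω

Z_qwt = √(Z_0·R_L) = √(50 × 247) = √12350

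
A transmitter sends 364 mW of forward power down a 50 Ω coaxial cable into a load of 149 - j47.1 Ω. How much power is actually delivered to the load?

P_delivered ≈ 259 mW

|Γ| = |(99 − j47.1)/(199 − j47.1)| = 0.536
|Γ|² = 0.287
P_refl = |Γ|²·P_inc = 105 mW, P_del = (1 − |Γ|²)·P_inc = 259 mW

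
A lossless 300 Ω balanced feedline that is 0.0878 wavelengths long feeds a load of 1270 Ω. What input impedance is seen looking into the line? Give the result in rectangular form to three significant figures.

Z_in ≈ 225 − j401 Ω

βl = 2π × 0.0878 = 31.6°
tan(βl) = tan(31.6°) = 0.615
Z_in = Z_0·(Z_L + jZ_0·tanβl)/(Z_0 + jZ_L·tanβl)
     = 300·(1270 + j185)/(300 + j782)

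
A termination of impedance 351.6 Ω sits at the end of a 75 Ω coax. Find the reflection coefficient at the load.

Γ = (Z_L − Z_0)/(Z_L + Z_0) = (351.6 − 75)/(351.6 + 75) = 276.6/426.6

Γ = 0.648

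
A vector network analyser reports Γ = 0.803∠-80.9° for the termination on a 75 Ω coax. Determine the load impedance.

Z_L ≈ 19.2 − j85.5 Ω

Z_L = Z_0·(1 + Γ)/(1 − Γ) = 75·(1.13 − j0.793)/(0.873 + j0.793)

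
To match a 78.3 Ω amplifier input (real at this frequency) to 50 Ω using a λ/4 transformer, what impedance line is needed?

Z_qwt = √(Z_0·R_L) = √(50 × 78.3) = √3915

Z_qwt ≈ 62.6 Ω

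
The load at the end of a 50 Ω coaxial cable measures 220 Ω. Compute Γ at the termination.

Γ = (Z_L − Z_0)/(Z_L + Z_0) = (220 − 50)/(220 + 50) = 170/270

Γ = 0.63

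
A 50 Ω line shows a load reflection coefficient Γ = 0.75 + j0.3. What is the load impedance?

Z_L ≈ 114 + j197 Ω

Z_L = Z_0·(1 + Γ)/(1 − Γ) = 50·(1.75 + j0.3)/(0.25 − j0.3)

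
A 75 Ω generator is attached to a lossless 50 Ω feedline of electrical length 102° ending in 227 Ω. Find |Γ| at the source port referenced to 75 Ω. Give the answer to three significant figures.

|Γ| ≈ 0.739

tan(βl) = -4.7
Z_in = Z_0·(Z_L + jZ_0·tanβl)/(Z_0 + jZ_L·tanβl) = 11.5 + j10.1 Ω
Γ_s = (Z_in − Z_s)/(Z_in + Z_s) = (-63.5 + j10.1)/(86.5 + j10.1), |Γ_s| = 0.739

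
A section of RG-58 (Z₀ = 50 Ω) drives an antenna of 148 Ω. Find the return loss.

Γ = (148 − 50)/(148 + 50) = 0.495
RL = −20·log₁₀|Γ| = −20·log₁₀(0.495)

RL ≈ 6.11 dB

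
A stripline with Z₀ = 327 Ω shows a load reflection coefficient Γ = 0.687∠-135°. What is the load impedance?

Z_L = Z_0·(1 + Γ)/(1 − Γ) = 327·(0.514 − j0.486)/(1.49 + j0.486)

Z_L ≈ 70.7 − j130 Ω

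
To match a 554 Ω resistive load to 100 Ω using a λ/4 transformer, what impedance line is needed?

Z_qwt ≈ 235 Ω

Z_qwt = √(Z_0·R_L) = √(100 × 554) = √55400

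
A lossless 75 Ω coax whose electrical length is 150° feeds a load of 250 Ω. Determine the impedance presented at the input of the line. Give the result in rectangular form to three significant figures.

Z_in ≈ 70.9 + j93.1 Ω

tan(βl) = tan(150°) = -0.577
Z_in = Z_0·(Z_L + jZ_0·tanβl)/(Z_0 + jZ_L·tanβl)
     = 75·(250 − j43.3)/(75 − j144)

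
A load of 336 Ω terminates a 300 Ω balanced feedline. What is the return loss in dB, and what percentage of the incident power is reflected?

RL ≈ 24.9 dB; 0.32% of incident power reflected

Γ = (336 − 300)/(336 + 300) = 0.0566
RL = −20·log₁₀(0.0566) = 24.9 dB
P_refl/P_inc = |Γ|² = 0.0032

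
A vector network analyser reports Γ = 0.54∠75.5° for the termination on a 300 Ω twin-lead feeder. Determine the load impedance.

Z_L = Z_0·(1 + Γ)/(1 − Γ) = 300·(1.14 + j0.523)/(0.865 − j0.523)

Z_L ≈ 208 + j307 Ω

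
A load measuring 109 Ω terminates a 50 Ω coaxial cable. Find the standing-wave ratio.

For a purely resistive load, VSWR = R_L/Z_0 or Z_0/R_L (whichever > 1) = 109/50

VSWR ≈ 2.18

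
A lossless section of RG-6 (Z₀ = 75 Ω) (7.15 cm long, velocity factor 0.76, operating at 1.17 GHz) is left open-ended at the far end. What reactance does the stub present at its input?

X_in ≈ 67.7 Ω (inductive)

λ = v/f = 0.76·c / 1.17 GHz = 0.195 m
βl = 2π·l/λ = 2π × 0.367 = 132°
tan(βl) = -1.11
For an open-ended stub, Z_in = −jZ_0·cot(βl) = −jZ_0/tan(βl)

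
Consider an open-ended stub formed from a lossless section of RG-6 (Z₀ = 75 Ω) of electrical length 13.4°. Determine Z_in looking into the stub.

tan(βl) = 0.238
For an open-ended stub, Z_in = −jZ_0·cot(βl) = −jZ_0/tan(βl)

Z_in ≈ −j315 Ω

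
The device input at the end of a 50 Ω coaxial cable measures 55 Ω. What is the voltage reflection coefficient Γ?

Γ = (Z_L − Z_0)/(Z_L + Z_0) = (55 − 50)/(55 + 50) = 5/105

Γ = 0.0476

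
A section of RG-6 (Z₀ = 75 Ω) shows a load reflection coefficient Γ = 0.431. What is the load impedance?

Z_L ≈ 189 Ω

Z_L = Z_0·(1 + Γ)/(1 − Γ) = 75·(1.43)/(0.569)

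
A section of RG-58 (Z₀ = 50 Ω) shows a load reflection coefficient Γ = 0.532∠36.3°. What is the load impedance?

Z_L = Z_0·(1 + Γ)/(1 − Γ) = 50·(1.43 + j0.315)/(0.571 − j0.315)

Z_L ≈ 84.2 + j74 Ω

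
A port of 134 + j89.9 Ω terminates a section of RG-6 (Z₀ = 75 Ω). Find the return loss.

RL ≈ 6.51 dB

Γ = (59 + j89.9)/(209 + j89.9), |Γ| = 0.473
RL = −20·log₁₀|Γ| = −20·log₁₀(0.473)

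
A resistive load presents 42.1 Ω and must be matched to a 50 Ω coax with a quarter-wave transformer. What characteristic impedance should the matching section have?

Z_qwt = √(Z_0·R_L) = √(50 × 42.1) = √2105

Z_qwt ≈ 45.9 Ω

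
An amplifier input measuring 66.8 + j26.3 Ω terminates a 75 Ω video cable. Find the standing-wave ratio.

VSWR ≈ 1.47

Γ = (Z_L − Z_0)/(Z_L + Z_0) = (-8.2 + j26.3)/(141.8 + j26.3)
|Γ| = 27.5/144 = 0.191
VSWR = (1 + |Γ|)/(1 − |Γ|) = 1.19/0.809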